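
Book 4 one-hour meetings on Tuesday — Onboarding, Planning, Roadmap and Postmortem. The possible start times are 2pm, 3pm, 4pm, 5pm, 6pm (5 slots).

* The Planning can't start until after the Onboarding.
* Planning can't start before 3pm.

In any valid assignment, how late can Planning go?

Planning is available from 3pm.
Planning at 6pm is achievable: Postmortem=2pm; Planning=6pm; Roadmap=2pm; Onboarding=2pm.

6pm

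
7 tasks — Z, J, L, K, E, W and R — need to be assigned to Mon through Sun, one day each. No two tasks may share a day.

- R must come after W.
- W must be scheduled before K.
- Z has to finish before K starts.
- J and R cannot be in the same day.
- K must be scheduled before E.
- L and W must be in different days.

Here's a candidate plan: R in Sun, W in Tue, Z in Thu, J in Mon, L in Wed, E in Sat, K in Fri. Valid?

R must come after W — holds.
No two tasks may share a day — holds.
Z has to finish before K starts — holds.
K must be scheduled before E — holds.
J and R cannot be in the same day — holds.
W must be scheduled before K — holds.
L and W must be in different days — holds.

Yes, all constraints hold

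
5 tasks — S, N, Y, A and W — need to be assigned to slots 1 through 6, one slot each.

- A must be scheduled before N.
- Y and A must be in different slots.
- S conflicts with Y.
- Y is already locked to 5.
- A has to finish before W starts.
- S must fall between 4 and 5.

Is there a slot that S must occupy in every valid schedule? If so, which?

S's window is 4–5.
Y is fixed at 5, and S can't share a slot with Y.
So S must be 4.

4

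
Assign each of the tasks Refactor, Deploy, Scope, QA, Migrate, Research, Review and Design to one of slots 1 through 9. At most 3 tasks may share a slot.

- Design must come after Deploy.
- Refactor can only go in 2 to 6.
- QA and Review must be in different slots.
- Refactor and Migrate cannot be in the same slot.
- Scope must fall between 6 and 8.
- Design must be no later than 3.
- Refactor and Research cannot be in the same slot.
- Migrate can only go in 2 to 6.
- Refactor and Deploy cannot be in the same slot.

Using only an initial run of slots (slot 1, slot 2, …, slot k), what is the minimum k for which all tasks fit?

6

The precedence chain requires at least 2 distinct slots.
With at most 3 per slot and 8 tasks, at least 3 slots are needed.
Scope can't be placed before 6, so the schedule must run through at least slot 6.
6 works (last occupied slot: 6): for example Design -> 2; Scope -> 6; Review -> 2; Refactor -> 2; QA -> 1; Research -> 1; Deploy -> 1; Migrate -> 3.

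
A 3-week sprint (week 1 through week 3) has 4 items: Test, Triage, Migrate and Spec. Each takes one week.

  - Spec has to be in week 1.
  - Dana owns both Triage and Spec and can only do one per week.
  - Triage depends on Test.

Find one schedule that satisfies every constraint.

Spec -> week 1, Migrate -> week 1, Test -> week 1, Triage -> week 2

Checking: Test(week 1) before Triage(week 2); Triage(week 2) != Spec(week 1); Spec=week 1 in [week 1,week 1].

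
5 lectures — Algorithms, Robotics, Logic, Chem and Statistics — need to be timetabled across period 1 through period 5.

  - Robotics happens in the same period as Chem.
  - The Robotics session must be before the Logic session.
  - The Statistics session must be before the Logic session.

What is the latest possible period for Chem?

Chem must be in the same period as Robotics, which can't be after period 4, so Chem is at most period 4.
Chem at period 4 is achievable: Statistics in period 1, Logic in period 5, Algorithms in period 1, Chem in period 4, Robotics in period 4.

period 4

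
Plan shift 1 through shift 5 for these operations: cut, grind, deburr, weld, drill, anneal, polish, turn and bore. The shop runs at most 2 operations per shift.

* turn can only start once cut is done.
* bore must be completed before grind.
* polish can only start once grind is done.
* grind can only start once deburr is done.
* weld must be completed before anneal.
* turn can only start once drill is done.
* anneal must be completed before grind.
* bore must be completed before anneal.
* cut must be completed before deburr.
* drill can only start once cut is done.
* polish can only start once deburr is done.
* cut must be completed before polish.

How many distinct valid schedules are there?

19

Splitting on cut: it can be shift 1 (13), shift 2 (6). Listing each branch's schedules as (grind, deburr, weld, drill, anneal, polish, turn, bore) by shift number:
cut=shift 1: (4,2,1,3,3,5,4,2) (4,2,1,3,3,5,5,2) (4,2,1,4,3,5,5,2) (4,2,2,3,3,5,4,1) (4,2,2,3,3,5,5,1) (4,2,2,4,3,5,5,1) (4,3,1,2,3,5,4,2) (4,3,1,2,3,5,5,2) (4,3,1,4,3,5,5,2) (4,3,2,2,3,5,4,1) (4,3,2,2,3,5,5,1) (4,3,2,4,3,5,5,1) (4,3,2,4,3,5,5,2) — 13.
cut=shift 2: (4,3,1,3,2,5,4,1) (4,3,1,3,2,5,5,1) (4,3,1,4,2,5,5,1) (4,3,1,4,3,5,5,1) (4,3,1,4,3,5,5,2) (4,3,2,4,3,5,5,1) — 6.
Summing: 13 + 6 = 19.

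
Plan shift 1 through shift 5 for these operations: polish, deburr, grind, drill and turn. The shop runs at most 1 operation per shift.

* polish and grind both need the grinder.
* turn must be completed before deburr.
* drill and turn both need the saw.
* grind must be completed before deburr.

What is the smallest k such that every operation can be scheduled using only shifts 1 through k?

5 shifts

The precedence chain requires at least 2 distinct shifts.
With at most 1 per shift and 5 operations, at least 5 shifts are needed.
5 works (last occupied shift: shift 5): for example drill in shift 5, deburr in shift 3, turn in shift 2, grind in shift 1, polish in shift 4.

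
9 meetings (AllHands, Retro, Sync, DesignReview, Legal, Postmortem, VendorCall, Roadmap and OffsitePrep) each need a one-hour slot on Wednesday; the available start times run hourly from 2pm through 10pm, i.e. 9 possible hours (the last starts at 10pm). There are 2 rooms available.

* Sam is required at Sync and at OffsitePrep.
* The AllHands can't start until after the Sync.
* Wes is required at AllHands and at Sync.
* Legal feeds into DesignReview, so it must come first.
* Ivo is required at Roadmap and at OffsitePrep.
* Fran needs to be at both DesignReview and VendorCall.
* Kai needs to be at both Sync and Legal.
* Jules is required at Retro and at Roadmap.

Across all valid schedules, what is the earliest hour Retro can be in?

Retro at 2pm is achievable: Sync -> 2pm; AllHands -> 3pm; Legal -> 3pm; Retro -> 2pm; Postmortem -> 4pm; Roadmap -> 5pm; DesignReview -> 4pm; OffsitePrep -> 6pm; VendorCall -> 5pm.

2pm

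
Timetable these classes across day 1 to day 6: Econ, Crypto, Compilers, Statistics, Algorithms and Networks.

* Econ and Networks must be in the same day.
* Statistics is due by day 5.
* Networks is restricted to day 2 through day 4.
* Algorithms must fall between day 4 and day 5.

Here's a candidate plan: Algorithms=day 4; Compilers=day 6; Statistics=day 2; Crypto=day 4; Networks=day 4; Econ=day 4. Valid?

Yes

Statistics is due by day 5 — holds.
Econ and Networks must be in the same day — holds.
Algorithms must fall between day 4 and day 5 — holds.
Networks is restricted to day 2 through day 4 — holds.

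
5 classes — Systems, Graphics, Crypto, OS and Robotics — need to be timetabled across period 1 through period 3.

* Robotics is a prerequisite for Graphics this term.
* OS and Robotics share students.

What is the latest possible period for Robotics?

period 2

Downstream work caps Robotics at period 2.
Robotics at period 2 is achievable: OS=period 1, Crypto=period 1, Systems=period 1, Robotics=period 2, Graphics=period 3.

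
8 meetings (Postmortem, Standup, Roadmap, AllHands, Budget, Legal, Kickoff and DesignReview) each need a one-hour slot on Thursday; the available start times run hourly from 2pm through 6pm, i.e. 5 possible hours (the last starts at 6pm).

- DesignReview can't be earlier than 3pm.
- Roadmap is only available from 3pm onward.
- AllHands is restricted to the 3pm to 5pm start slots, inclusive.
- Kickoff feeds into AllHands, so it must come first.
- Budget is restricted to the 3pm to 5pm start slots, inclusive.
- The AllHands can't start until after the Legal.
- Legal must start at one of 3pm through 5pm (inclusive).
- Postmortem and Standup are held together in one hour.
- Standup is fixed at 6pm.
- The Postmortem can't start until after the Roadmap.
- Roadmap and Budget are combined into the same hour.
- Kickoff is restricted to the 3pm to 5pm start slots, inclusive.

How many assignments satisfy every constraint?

60

Splitting on Roadmap: it can be 3pm (20), 4pm (20), 5pm (20). Listing each branch's schedules as (Postmortem, Standup, AllHands, Budget, Legal, Kickoff, DesignReview):
Roadmap=3pm: (6pm,6pm,4pm,3pm,3pm,3pm,3pm) (6pm,6pm,4pm,3pm,3pm,3pm,4pm) (6pm,6pm,4pm,3pm,3pm,3pm,5pm) (6pm,6pm,4pm,3pm,3pm,3pm,6pm) (6pm,6pm,5pm,3pm,3pm,3pm,3pm) (6pm,6pm,5pm,3pm,3pm,3pm,4pm) (6pm,6pm,5pm,3pm,3pm,3pm,5pm) (6pm,6pm,5pm,3pm,3pm,3pm,6pm) (6pm,6pm,5pm,3pm,3pm,4pm,3pm) (6pm,6pm,5pm,3pm,3pm,4pm,4pm) (6pm,6pm,5pm,3pm,3pm,4pm,5pm) (6pm,6pm,5pm,3pm,3pm,4pm,6pm) (6pm,6pm,5pm,3pm,4pm,3pm,3pm) (6pm,6pm,5pm,3pm,4pm,3pm,4pm) (6pm,6pm,5pm,3pm,4pm,3pm,5pm) (6pm,6pm,5pm,3pm,4pm,3pm,6pm) (6pm,6pm,5pm,3pm,4pm,4pm,3pm) (6pm,6pm,5pm,3pm,4pm,4pm,4pm) (6pm,6pm,5pm,3pm,4pm,4pm,5pm) (6pm,6pm,5pm,3pm,4pm,4pm,6pm) — 20.
Roadmap=4pm: (6pm,6pm,4pm,4pm,3pm,3pm,3pm) (6pm,6pm,4pm,4pm,3pm,3pm,4pm) (6pm,6pm,4pm,4pm,3pm,3pm,5pm) (6pm,6pm,4pm,4pm,3pm,3pm,6pm) (6pm,6pm,5pm,4pm,3pm,3pm,3pm) (6pm,6pm,5pm,4pm,3pm,3pm,4pm) (6pm,6pm,5pm,4pm,3pm,3pm,5pm) (6pm,6pm,5pm,4pm,3pm,3pm,6pm) (6pm,6pm,5pm,4pm,3pm,4pm,3pm) (6pm,6pm,5pm,4pm,3pm,4pm,4pm) (6pm,6pm,5pm,4pm,3pm,4pm,5pm) (6pm,6pm,5pm,4pm,3pm,4pm,6pm) (6pm,6pm,5pm,4pm,4pm,3pm,3pm) (6pm,6pm,5pm,4pm,4pm,3pm,4pm) (6pm,6pm,5pm,4pm,4pm,3pm,5pm) (6pm,6pm,5pm,4pm,4pm,3pm,6pm) (6pm,6pm,5pm,4pm,4pm,4pm,3pm) (6pm,6pm,5pm,4pm,4pm,4pm,4pm) (6pm,6pm,5pm,4pm,4pm,4pm,5pm) (6pm,6pm,5pm,4pm,4pm,4pm,6pm) — 20.
Roadmap=5pm: (6pm,6pm,4pm,5pm,3pm,3pm,3pm) (6pm,6pm,4pm,5pm,3pm,3pm,4pm) (6pm,6pm,4pm,5pm,3pm,3pm,5pm) (6pm,6pm,4pm,5pm,3pm,3pm,6pm) (6pm,6pm,5pm,5pm,3pm,3pm,3pm) (6pm,6pm,5pm,5pm,3pm,3pm,4pm) (6pm,6pm,5pm,5pm,3pm,3pm,5pm) (6pm,6pm,5pm,5pm,3pm,3pm,6pm) (6pm,6pm,5pm,5pm,3pm,4pm,3pm) (6pm,6pm,5pm,5pm,3pm,4pm,4pm) (6pm,6pm,5pm,5pm,3pm,4pm,5pm) (6pm,6pm,5pm,5pm,3pm,4pm,6pm) (6pm,6pm,5pm,5pm,4pm,3pm,3pm) (6pm,6pm,5pm,5pm,4pm,3pm,4pm) (6pm,6pm,5pm,5pm,4pm,3pm,5pm) (6pm,6pm,5pm,5pm,4pm,3pm,6pm) (6pm,6pm,5pm,5pm,4pm,4pm,3pm) (6pm,6pm,5pm,5pm,4pm,4pm,4pm) (6pm,6pm,5pm,5pm,4pm,4pm,5pm) (6pm,6pm,5pm,5pm,4pm,4pm,6pm) — 20.
Summing: 20 + 20 + 20 = 60.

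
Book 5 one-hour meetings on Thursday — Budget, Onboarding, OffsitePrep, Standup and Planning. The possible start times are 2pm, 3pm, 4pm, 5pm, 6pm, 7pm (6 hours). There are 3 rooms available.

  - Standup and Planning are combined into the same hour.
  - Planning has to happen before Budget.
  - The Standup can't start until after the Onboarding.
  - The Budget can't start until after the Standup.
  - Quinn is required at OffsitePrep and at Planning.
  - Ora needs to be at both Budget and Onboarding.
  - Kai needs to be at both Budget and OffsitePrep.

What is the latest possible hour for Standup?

6pm

Precedence pushes Standup to at least 3pm; downstream work caps Standup at 6pm.
Standup at 6pm is achievable: Onboarding -> 2pm, Budget -> 7pm, Planning -> 6pm, Standup -> 6pm, OffsitePrep -> 2pm.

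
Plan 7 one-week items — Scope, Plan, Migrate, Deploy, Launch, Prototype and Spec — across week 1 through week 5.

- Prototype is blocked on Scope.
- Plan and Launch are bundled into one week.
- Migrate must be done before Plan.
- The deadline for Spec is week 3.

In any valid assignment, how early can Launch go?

week 2

Launch must be in the same week as Plan, which can't be before week 2, so Launch is at least week 2.
Launch at week 2 is achievable: Launch in week 2; Plan in week 2; Deploy in week 1; Migrate in week 1; Spec in week 1; Scope in week 1; Prototype in week 2.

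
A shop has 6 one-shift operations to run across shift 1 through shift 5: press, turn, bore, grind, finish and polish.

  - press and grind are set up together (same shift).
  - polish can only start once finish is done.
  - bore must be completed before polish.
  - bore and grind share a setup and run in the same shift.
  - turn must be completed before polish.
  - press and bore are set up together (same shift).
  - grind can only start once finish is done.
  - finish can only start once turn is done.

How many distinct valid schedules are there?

Splitting on press: it can be shift 3 (2), shift 4 (3). Listing each branch's schedules as (turn, bore, grind, finish, polish) by shift number:
press=shift 3: (1,3,3,2,4) (1,3,3,2,5) — 2.
press=shift 4: (1,4,4,2,5) (1,4,4,3,5) (2,4,4,3,5) — 3.
Summing: 2 + 3 = 5.

5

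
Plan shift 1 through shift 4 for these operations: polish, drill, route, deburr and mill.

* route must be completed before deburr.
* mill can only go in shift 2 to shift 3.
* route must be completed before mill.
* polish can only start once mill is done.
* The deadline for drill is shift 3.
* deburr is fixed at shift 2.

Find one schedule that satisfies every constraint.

mill -> shift 2; polish -> shift 3; deburr -> shift 2; drill -> shift 1; route -> shift 1

Checking: mill(shift 2) before polish(shift 3); route(shift 1) before deburr(shift 2); route(shift 1) before mill(shift 2); drill=shift 1 in [shift 1,shift 3]; mill=shift 2 in [shift 2,shift 3]; deburr=shift 2 in [shift 2,shift 2].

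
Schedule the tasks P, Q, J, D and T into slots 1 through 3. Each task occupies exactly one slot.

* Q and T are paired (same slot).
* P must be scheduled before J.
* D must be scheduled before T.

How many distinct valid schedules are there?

Splitting on P: it can be 1 (6), 2 (3). Listing each branch's schedules as (Q, J, D, T):
P=1: (2,2,1,2) (2,3,1,2) (3,2,1,3) (3,2,2,3) (3,3,1,3) (3,3,2,3) — 6.
P=2: (2,3,1,2) (3,3,1,3) (3,3,2,3) — 3.
Summing: 6 + 3 = 9.

9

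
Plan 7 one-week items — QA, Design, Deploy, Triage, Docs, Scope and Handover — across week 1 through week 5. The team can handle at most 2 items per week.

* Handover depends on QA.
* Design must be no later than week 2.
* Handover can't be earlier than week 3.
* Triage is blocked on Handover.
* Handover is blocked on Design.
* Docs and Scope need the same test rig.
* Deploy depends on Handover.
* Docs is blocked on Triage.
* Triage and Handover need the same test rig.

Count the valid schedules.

24

Splitting on QA: it can be week 1 (12), week 2 (12). Listing each branch's schedules as (Design, Deploy, Triage, Docs, Scope, Handover) by week number:
QA=week 1: (1,4,4,5,2,3) (1,4,4,5,3,3) (1,5,4,5,2,3) (1,5,4,5,3,3) (1,5,4,5,4,3) (2,4,4,5,1,3) (2,4,4,5,2,3) (2,4,4,5,3,3) (2,5,4,5,1,3) (2,5,4,5,2,3) (2,5,4,5,3,3) (2,5,4,5,4,3) — 12.
QA=week 2: (1,4,4,5,1,3) (1,4,4,5,2,3) (1,4,4,5,3,3) (1,5,4,5,1,3) (1,5,4,5,2,3) (1,5,4,5,3,3) (1,5,4,5,4,3) (2,4,4,5,1,3) (2,4,4,5,3,3) (2,5,4,5,1,3) (2,5,4,5,3,3) (2,5,4,5,4,3) — 12.
Summing: 12 + 12 = 24.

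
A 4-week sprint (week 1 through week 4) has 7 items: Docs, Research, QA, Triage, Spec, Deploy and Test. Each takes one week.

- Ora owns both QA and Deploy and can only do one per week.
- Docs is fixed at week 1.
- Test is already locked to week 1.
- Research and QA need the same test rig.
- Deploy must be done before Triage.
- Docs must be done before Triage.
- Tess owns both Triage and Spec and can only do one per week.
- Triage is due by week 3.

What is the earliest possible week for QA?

week 1

QA at week 1 is achievable: Triage=week 3; Deploy=week 2; Test=week 1; Spec=week 1; Docs=week 1; Research=week 2; QA=week 1.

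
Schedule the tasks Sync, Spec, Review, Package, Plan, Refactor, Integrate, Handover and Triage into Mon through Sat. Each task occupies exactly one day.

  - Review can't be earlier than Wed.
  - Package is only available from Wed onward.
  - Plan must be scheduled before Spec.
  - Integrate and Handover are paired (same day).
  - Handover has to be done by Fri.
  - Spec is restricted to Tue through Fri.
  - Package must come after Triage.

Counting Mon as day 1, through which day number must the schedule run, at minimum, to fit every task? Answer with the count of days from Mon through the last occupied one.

3 days

The precedence chain requires at least 2 distinct days.
Review can't be placed before Wed — that is day 3 counting from Mon — so the schedule must run through at least 3 days.
3 works (last occupied day: Wed): for example Refactor -> Mon; Triage -> Mon; Integrate -> Mon; Sync -> Mon; Plan -> Mon; Spec -> Tue; Handover -> Mon; Package -> Wed; Review -> Wed.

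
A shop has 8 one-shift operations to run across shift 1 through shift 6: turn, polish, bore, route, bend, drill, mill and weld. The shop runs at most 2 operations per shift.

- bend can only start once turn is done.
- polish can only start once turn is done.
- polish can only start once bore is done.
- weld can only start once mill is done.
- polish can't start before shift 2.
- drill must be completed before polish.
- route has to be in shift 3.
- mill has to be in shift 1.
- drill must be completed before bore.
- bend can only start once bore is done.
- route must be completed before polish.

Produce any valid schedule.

weld -> shift 4; bore -> shift 2; route -> shift 3; polish -> shift 4; bend -> shift 3; turn -> shift 2; mill -> shift 1; drill -> shift 1

Checking: turn(shift 2) before polish(shift 4); drill(shift 1) before bore(shift 2); bore(shift 2) before polish(shift 4); bore(shift 2) before bend(shift 3); drill(shift 1) before polish(shift 4); turn(shift 2) before bend(shift 3); mill(shift 1) before weld(shift 4); route(shift 3) before polish(shift 4); polish=shift 4 in [shift 2,shift 6]; mill=shift 1 in [shift 1,shift 1]; route=shift 3 in [shift 3,shift 3]; max 2 per shift (cap 2).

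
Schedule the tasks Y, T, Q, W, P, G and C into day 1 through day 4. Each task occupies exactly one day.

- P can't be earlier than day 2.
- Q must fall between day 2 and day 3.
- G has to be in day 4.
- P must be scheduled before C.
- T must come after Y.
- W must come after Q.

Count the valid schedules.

Splitting on Y: it can be day 1 (27), day 2 (18), day 3 (9). Listing each branch's schedules as (T, Q, W, P, G, C) by day number:
Y=day 1: (2,2,3,2,4,3) (2,2,3,2,4,4) (2,2,3,3,4,4) (2,2,4,2,4,3) (2,2,4,2,4,4) (2,2,4,3,4,4) (2,3,4,2,4,3) (2,3,4,2,4,4) (2,3,4,3,4,4) (3,2,3,2,4,3) (3,2,3,2,4,4) (3,2,3,3,4,4) (3,2,4,2,4,3) (3,2,4,2,4,4) (3,2,4,3,4,4) (3,3,4,2,4,3) (3,3,4,2,4,4) (3,3,4,3,4,4) (4,2,3,2,4,3) (4,2,3,2,4,4) (4,2,3,3,4,4) (4,2,4,2,4,3) (4,2,4,2,4,4) (4,2,4,3,4,4) (4,3,4,2,4,3) (4,3,4,2,4,4) (4,3,4,3,4,4) — 27.
Y=day 2: (3,2,3,2,4,3) (3,2,3,2,4,4) (3,2,3,3,4,4) (3,2,4,2,4,3) (3,2,4,2,4,4) (3,2,4,3,4,4) (3,3,4,2,4,3) (3,3,4,2,4,4) (3,3,4,3,4,4) (4,2,3,2,4,3) (4,2,3,2,4,4) (4,2,3,3,4,4) (4,2,4,2,4,3) (4,2,4,2,4,4) (4,2,4,3,4,4) (4,3,4,2,4,3) (4,3,4,2,4,4) (4,3,4,3,4,4) — 18.
Y=day 3: (4,2,3,2,4,3) (4,2,3,2,4,4) (4,2,3,3,4,4) (4,2,4,2,4,3) (4,2,4,2,4,4) (4,2,4,3,4,4) (4,3,4,2,4,3) (4,3,4,2,4,4) (4,3,4,3,4,4) — 9.
Summing: 27 + 18 + 9 = 54.

54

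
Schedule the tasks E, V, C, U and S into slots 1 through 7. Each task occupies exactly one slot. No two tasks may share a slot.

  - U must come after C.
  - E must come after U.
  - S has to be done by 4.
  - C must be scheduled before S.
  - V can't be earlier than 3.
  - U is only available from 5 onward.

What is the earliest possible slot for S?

Precedence pushes S to at least 2; S's own window allows nothing later than 4.
S at 2 is achievable: V -> 3, E -> 6, U -> 5, S -> 2, C -> 1.

2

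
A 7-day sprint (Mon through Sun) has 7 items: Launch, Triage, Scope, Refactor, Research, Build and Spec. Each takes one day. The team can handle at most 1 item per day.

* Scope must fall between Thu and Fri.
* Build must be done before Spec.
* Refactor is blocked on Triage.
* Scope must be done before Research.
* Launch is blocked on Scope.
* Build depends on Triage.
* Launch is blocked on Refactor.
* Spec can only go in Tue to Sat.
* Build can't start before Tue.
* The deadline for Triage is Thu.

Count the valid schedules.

17

Splitting on Launch: it can be Fri (2), Sat (6), Sun (9). Listing each branch's schedules as (Triage, Scope, Refactor, Research, Build, Spec):
Launch=Fri: (Mon,Thu,Tue,Sun,Wed,Sat) (Mon,Thu,Wed,Sun,Tue,Sat) — 2.
Launch=Sat: (Mon,Thu,Tue,Sun,Wed,Fri) (Mon,Thu,Wed,Sun,Tue,Fri) (Mon,Thu,Fri,Sun,Tue,Wed) (Mon,Fri,Tue,Sun,Wed,Thu) (Mon,Fri,Wed,Sun,Tue,Thu) (Mon,Fri,Thu,Sun,Tue,Wed) — 6.
Launch=Sun: (Mon,Thu,Tue,Fri,Wed,Sat) (Mon,Thu,Tue,Sat,Wed,Fri) (Mon,Thu,Wed,Fri,Tue,Sat) (Mon,Thu,Wed,Sat,Tue,Fri) (Mon,Thu,Fri,Sat,Tue,Wed) (Mon,Thu,Sat,Fri,Tue,Wed) (Mon,Fri,Tue,Sat,Wed,Thu) (Mon,Fri,Wed,Sat,Tue,Thu) (Mon,Fri,Thu,Sat,Tue,Wed) — 9.
Summing: 2 + 6 + 9 = 17.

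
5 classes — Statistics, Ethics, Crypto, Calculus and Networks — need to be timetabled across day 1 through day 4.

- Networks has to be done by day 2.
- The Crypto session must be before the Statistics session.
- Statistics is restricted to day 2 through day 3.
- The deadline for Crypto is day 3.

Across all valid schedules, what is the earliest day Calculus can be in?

Calculus at day 1 is achievable: Statistics in day 2; Calculus in day 1; Networks in day 1; Ethics in day 1; Crypto in day 1.

day 1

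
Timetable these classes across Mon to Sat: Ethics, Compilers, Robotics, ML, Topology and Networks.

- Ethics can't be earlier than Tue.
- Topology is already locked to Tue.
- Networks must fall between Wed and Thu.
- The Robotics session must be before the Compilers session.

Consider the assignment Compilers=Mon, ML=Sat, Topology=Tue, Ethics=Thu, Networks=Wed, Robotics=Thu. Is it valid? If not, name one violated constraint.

Networks must fall between Wed and Thu — holds.
Ethics can't be earlier than Tue — holds.
Topology is already locked to Tue — holds.
The Robotics session must be before the Compilers session — violated.

Invalid. The Robotics session must be before the Compilers session.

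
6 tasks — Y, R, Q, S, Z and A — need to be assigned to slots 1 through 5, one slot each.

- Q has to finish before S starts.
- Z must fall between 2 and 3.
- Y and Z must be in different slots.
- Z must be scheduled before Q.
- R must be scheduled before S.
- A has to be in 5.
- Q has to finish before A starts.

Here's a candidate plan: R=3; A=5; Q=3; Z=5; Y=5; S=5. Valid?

Z must fall between 2 and 3 — violated.
R must be scheduled before S — holds.
Z must be scheduled before Q — violated.
Q has to finish before A starts — holds.
A has to be in 5 — holds.
Q has to finish before S starts — holds.
Y and Z must be in different slots — violated.

No. Z must fall between 2 and 3 is not satisfied.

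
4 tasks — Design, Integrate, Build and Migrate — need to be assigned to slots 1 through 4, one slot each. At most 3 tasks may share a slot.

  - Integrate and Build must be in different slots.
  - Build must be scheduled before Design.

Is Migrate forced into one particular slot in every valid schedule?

Migrate can be 1 (e.g. Build=1, Design=2, Migrate=1, Integrate=2) or 2 (e.g. Migrate -> 2; Integrate -> 2; Build -> 1; Design -> 2).

No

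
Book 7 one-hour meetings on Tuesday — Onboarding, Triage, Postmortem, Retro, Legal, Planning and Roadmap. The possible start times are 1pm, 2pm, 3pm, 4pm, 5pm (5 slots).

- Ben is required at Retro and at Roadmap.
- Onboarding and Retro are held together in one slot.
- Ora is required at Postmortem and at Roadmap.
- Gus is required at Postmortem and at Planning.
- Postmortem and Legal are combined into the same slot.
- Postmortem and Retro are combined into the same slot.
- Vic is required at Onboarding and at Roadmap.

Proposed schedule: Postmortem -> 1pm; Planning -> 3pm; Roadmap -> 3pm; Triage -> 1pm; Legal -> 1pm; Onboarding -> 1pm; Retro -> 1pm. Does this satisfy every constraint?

Valid

Postmortem and Legal are combined into the same slot — holds.
Gus is required at Postmortem and at Planning — holds.
Ora is required at Postmortem and at Roadmap — holds.
Vic is required at Onboarding and at Roadmap — holds.
Ben is required at Retro and at Roadmap — holds.
Postmortem and Retro are combined into the same slot — holds.
Onboarding and Retro are held together in one slot — holds.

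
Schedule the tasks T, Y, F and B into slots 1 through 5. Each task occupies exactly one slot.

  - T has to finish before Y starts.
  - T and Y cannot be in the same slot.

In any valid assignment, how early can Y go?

2

Precedence pushes Y to at least 2.
Y at 2 is achievable: F in 1; B in 1; Y in 2; T in 1.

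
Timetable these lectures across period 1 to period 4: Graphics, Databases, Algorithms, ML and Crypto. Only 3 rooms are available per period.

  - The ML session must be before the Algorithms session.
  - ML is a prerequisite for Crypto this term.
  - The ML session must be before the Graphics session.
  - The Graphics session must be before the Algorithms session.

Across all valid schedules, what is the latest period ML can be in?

Downstream work caps ML at period 2.
ML at period 2 is achievable: Algorithms=period 4, Databases=period 1, ML=period 2, Crypto=period 3, Graphics=period 3.

period 2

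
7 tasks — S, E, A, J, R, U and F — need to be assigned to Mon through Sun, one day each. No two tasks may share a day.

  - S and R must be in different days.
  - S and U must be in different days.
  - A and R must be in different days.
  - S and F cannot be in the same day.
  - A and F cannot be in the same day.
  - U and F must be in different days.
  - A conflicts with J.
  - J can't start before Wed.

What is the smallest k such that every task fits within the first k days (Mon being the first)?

With at most 1 per day and 7 tasks, at least 7 days are needed.
J can't be placed before Wed — that is day 3 counting from Mon — so the schedule must run through at least 3 days.
7 works (last occupied day: Sun): for example R=Fri; S=Mon; E=Tue; U=Sat; A=Thu; F=Sun; J=Wed.

7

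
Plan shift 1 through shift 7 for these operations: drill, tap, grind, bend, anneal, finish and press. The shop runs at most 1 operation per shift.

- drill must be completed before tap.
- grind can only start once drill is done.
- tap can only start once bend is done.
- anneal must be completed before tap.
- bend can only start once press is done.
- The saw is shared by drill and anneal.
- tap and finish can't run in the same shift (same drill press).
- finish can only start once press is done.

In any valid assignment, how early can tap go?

shift 5

Precedence pushes tap to at least shift 3.
tap at shift 5 is achievable: bend -> shift 3; drill -> shift 1; tap -> shift 5; finish -> shift 7; grind -> shift 6; press -> shift 2; anneal -> shift 4.
Nothing earlier works — the conflict and capacity constraints rule out every shift before shift 5.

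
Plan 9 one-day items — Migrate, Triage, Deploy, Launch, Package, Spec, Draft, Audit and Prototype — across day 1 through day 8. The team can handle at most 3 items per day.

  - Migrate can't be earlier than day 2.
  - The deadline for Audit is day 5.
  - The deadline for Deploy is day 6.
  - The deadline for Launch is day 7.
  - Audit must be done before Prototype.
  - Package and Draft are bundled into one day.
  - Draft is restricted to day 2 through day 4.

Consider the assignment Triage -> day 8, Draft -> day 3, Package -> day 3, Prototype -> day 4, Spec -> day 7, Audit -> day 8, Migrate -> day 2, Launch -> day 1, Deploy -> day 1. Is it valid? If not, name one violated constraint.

Package and Draft are bundled into one day — holds.
The deadline for Launch is day 7 — holds.
The team can handle at most 3 items per day — holds.
The deadline for Deploy is day 6 — holds.
Migrate can't be earlier than day 2 — holds.
Audit must be done before Prototype — violated.
The deadline for Audit is day 5 — violated.
Draft is restricted to day 2 through day 4 — holds.

Invalid. The deadline for Audit is day 5.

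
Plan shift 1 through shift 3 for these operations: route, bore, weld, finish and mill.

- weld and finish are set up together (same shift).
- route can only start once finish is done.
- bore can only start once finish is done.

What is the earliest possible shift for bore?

shift 2

Precedence pushes bore to at least shift 2.
bore at shift 2 is achievable: route=shift 2, finish=shift 1, weld=shift 1, mill=shift 1, bore=shift 2.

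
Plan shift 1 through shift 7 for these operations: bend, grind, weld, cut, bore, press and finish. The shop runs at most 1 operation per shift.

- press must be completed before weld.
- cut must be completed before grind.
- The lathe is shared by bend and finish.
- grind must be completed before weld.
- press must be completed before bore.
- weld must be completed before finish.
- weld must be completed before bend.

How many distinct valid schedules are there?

30

Splitting on bend: it can be shift 5 (6), shift 6 (12), shift 7 (12). Listing each branch's schedules as (grind, weld, cut, bore, press, finish) by shift number:
bend=shift 5: (2,4,1,6,3,7) (2,4,1,7,3,6) (3,4,1,6,2,7) (3,4,1,7,2,6) (3,4,2,6,1,7) (3,4,2,7,1,6) — 6.
bend=shift 6: (2,4,1,5,3,7) (2,4,1,7,3,5) (2,5,1,4,3,7) (3,4,1,5,2,7) (3,4,1,7,2,5) (3,4,2,5,1,7) (3,4,2,7,1,5) (3,5,1,4,2,7) (3,5,2,4,1,7) (4,5,1,3,2,7) (4,5,2,3,1,7) (4,5,3,2,1,7) — 12.
bend=shift 7: (2,4,1,5,3,6) (2,4,1,6,3,5) (2,5,1,4,3,6) (3,4,1,5,2,6) (3,4,1,6,2,5) (3,4,2,5,1,6) (3,4,2,6,1,5) (3,5,1,4,2,6) (3,5,2,4,1,6) (4,5,1,3,2,6) (4,5,2,3,1,6) (4,5,3,2,1,6) — 12.
Summing: 6 + 12 + 12 = 30.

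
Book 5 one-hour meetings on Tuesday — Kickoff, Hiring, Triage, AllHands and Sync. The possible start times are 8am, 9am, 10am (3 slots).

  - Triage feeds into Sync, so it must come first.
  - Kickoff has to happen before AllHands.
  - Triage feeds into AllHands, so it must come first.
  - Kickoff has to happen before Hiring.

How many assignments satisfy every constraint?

Splitting on Kickoff: it can be 8am (10), 9am (3). Listing each branch's schedules as (Hiring, Triage, AllHands, Sync):
Kickoff=8am: (9am,8am,9am,9am) (9am,8am,9am,10am) (9am,8am,10am,9am) (9am,8am,10am,10am) (9am,9am,10am,10am) (10am,8am,9am,9am) (10am,8am,9am,10am) (10am,8am,10am,9am) (10am,8am,10am,10am) (10am,9am,10am,10am) — 10.
Kickoff=9am: (10am,8am,10am,9am) (10am,8am,10am,10am) (10am,9am,10am,10am) — 3.
Summing: 10 + 3 = 13.

13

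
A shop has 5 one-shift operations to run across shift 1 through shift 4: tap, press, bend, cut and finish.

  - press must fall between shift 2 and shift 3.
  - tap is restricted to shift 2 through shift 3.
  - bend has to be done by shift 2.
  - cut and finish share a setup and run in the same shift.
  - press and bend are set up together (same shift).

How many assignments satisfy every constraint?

8

Splitting on tap: it can be shift 2 (4), shift 3 (4). Listing each branch's schedules as (press, bend, cut, finish) by shift number:
tap=shift 2: (2,2,1,1) (2,2,2,2) (2,2,3,3) (2,2,4,4) — 4.
tap=shift 3: (2,2,1,1) (2,2,2,2) (2,2,3,3) (2,2,4,4) — 4.
Summing: 4 + 4 = 8.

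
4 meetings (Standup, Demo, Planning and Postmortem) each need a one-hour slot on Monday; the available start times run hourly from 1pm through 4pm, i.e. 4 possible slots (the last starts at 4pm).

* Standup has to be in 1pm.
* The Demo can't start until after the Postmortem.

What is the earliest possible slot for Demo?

2pm

Precedence pushes Demo to at least 2pm.
Demo at 2pm is achievable: Postmortem -> 1pm, Demo -> 2pm, Planning -> 1pm, Standup -> 1pm.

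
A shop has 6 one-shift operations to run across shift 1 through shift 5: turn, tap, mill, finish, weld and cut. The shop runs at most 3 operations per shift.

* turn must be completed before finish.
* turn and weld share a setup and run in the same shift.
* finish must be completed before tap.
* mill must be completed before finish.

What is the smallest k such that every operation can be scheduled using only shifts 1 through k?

3 shifts

The precedence chain requires at least 3 distinct shifts.
With at most 3 per shift and 6 operations, at least 2 shifts are needed.
3 works (last occupied shift: shift 3): for example turn -> shift 1; finish -> shift 2; weld -> shift 1; tap -> shift 3; cut -> shift 2; mill -> shift 1.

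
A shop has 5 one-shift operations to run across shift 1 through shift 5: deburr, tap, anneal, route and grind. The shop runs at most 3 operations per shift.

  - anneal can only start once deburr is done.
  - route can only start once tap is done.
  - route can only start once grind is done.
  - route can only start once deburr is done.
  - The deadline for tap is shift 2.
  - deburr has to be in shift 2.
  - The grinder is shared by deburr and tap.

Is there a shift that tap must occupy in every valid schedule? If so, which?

tap's window is shift 1–shift 2.
deburr is fixed at shift 2, and tap can't share a shift with deburr.
So tap must be shift 1.

shift 1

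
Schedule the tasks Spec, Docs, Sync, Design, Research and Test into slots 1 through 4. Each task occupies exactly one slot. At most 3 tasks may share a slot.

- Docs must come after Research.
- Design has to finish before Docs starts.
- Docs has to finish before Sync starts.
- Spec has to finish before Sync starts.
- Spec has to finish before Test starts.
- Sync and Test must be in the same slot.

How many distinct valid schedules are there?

17

Splitting on Spec: it can be 1 (6), 2 (6), 3 (5). Listing each branch's schedules as (Docs, Sync, Design, Research, Test):
Spec=1: (2,3,1,1,3) (2,4,1,1,4) (3,4,1,1,4) (3,4,1,2,4) (3,4,2,1,4) (3,4,2,2,4) — 6.
Spec=2: (2,3,1,1,3) (2,4,1,1,4) (3,4,1,1,4) (3,4,1,2,4) (3,4,2,1,4) (3,4,2,2,4) — 6.
Spec=3: (2,4,1,1,4) (3,4,1,1,4) (3,4,1,2,4) (3,4,2,1,4) (3,4,2,2,4) — 5.
Summing: 6 + 6 + 5 = 17.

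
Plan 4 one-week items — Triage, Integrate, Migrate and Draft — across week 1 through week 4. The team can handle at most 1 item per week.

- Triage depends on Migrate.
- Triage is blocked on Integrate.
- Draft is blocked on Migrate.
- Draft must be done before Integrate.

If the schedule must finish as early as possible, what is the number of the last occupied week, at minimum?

4

The precedence chain requires at least 4 distinct weeks.
With at most 1 per week and 4 work items, at least 4 weeks are needed.
4 works (last occupied week: week 4): for example Draft -> week 2; Integrate -> week 3; Migrate -> week 1; Triage -> week 4.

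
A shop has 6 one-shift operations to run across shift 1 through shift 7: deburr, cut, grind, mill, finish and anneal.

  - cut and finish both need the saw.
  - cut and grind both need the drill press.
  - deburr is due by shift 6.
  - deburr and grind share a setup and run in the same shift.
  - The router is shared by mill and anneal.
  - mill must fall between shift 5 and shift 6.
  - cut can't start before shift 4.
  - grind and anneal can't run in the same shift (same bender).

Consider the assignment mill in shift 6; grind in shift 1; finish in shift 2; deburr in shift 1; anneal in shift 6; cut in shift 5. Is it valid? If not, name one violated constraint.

deburr and grind share a setup and run in the same shift — holds.
cut and grind both need the drill press — holds.
grind and anneal can't run in the same shift (same bender) — holds.
The router is shared by mill and anneal — violated.
cut and finish both need the saw — holds.
mill must fall between shift 5 and shift 6 — holds.
cut can't start before shift 4 — holds.
deburr is due by shift 6 — holds.

No — it violates: The router is shared by mill and anneal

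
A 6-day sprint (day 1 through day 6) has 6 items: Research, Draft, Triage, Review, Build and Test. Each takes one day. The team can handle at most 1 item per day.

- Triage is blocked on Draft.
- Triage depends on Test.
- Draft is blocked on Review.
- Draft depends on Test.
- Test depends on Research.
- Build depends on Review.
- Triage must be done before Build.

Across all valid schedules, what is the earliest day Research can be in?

Downstream work caps Research at day 2.
Research at day 1 is achievable: Draft in day 4, Triage in day 5, Research in day 1, Build in day 6, Review in day 3, Test in day 2.

day 1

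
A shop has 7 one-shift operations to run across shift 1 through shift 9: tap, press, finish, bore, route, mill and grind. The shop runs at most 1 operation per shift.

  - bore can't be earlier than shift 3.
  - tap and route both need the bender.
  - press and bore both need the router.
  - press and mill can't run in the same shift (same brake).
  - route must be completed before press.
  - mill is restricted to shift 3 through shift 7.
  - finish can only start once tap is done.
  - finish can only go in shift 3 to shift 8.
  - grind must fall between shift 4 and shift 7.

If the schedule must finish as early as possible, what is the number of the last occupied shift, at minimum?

The precedence chain requires at least 2 distinct shifts.
With at most 1 per shift and 7 operations, at least 7 shifts are needed.
grind can't be placed before shift 4, so the schedule must run through at least shift 4.
7 works (last occupied shift: shift 7): for example tap in shift 1; grind in shift 4; bore in shift 5; press in shift 7; route in shift 2; mill in shift 6; finish in shift 3.

shift 7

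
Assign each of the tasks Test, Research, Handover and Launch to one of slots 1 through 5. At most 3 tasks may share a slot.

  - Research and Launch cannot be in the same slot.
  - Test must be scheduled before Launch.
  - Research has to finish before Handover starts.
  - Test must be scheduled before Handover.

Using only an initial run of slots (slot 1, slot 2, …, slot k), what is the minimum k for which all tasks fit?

The precedence chain requires at least 2 distinct slots.
With at most 3 per slot and 4 tasks, at least 2 slots are needed.
2 works (last occupied slot: 2): for example Handover -> 2, Launch -> 2, Test -> 1, Research -> 1.

2 slots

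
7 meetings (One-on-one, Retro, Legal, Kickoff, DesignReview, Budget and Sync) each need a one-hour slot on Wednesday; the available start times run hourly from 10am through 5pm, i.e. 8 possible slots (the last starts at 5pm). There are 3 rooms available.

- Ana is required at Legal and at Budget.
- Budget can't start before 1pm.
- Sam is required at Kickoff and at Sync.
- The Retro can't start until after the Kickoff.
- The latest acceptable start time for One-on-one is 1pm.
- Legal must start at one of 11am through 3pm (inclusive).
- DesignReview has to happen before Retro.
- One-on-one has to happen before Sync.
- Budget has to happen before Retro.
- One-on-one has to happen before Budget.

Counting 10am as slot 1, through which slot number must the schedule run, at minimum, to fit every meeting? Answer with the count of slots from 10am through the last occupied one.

5

The precedence chain requires at least 3 distinct slots.
With at most 3 per slot and 7 meetings, at least 3 slots are needed.
Propagating the time windows through the other constraints, Retro can't land before 2pm — that is slot 5 counting from 10am — so the schedule must run through at least 5 slots.
5 works (last occupied slot: 2pm): for example One-on-one -> 10am, Kickoff -> 10am, Sync -> 11am, Budget -> 1pm, Legal -> 11am, Retro -> 2pm, DesignReview -> 10am.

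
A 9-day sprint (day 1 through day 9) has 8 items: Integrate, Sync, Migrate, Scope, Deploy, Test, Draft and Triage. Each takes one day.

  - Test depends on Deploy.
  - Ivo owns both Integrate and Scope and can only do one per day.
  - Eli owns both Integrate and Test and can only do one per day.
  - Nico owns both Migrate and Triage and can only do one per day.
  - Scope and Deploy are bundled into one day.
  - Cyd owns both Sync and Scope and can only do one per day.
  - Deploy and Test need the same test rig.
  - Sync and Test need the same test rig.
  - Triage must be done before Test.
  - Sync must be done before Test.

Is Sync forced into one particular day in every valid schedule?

Sync can be day 1 (e.g. Deploy=day 2, Sync=day 1, Integrate=day 1, Test=day 3, Migrate=day 2, Draft=day 1, Scope=day 2, Triage=day 1) or day 2 (e.g. Draft=day 1, Deploy=day 1, Migrate=day 2, Triage=day 1, Scope=day 1, Test=day 3, Sync=day 2, Integrate=day 2).

No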